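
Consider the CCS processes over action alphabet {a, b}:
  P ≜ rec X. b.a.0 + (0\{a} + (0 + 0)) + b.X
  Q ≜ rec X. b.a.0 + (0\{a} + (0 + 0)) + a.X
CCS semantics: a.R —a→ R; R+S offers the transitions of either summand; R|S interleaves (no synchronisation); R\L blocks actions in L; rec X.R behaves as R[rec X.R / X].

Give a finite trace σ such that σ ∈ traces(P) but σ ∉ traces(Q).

LTS(P): 3 reachable states
  m0 = rec X. b.a.0 + (0\{a} + (0 + 0)) + b.X has moves --b--▸ m0, --b--▸ m1
  m1 = a.0 has moves --a--▸ m2
  m2 = 0 has moves ∅
LTS(Q): 3 reachable states
  n0 = rec X. b.a.0 + (0\{a} + (0 + 0)) + a.X has moves --a--▸ n0, --b--▸ n1
  n1 = a.0 has moves --a--▸ n2
  n2 = 0 has moves ∅
Executing bb from P (initial set {m0}):
  step 1 (b): {m0, m1}
  step 2 (b): {m0, m1}
  ✓ P
Executing bb from Q (initial set {n0}):
  step 1 (b): {n1}
  step 2 (b): ∅ (Q stuck)

bb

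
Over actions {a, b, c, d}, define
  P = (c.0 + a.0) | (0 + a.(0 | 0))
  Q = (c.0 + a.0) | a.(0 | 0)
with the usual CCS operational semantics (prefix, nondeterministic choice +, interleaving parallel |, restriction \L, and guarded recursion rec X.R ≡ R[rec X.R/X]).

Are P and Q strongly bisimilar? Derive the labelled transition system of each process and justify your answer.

P ~ Q

LTS(P): 4 reachable states
  u0 = (c.0 + a.0) | (0 + a.(0 | 0)) ⊢ =a=> u1, =a=> u2, =c=> u2
  u1 = (c.0 + a.0) | (0 | 0) ⊢ =a=> u3, =c=> u3
  u2 = 0 | (0 + a.(0 | 0)) ⊢ =a=> u3
  u3 = 0 | (0 | 0) ⊢ ·
LTS(Q): 4 reachable states
  v0 = (c.0 + a.0) | a.(0 | 0) ⊢ =a=> v1, =a=> v2, =c=> v2
  v1 = (c.0 + a.0) | (0 | 0) ⊢ =a=> v3, =c=> v3
  v2 = 0 | a.(0 | 0) ⊢ =a=> v3
  v3 = 0 | (0 | 0) ⊢ ·
Bisimilarity quotient blocks:
  B0 = {u0, v0}
  B1 = {u2, v2}
  B2 = {u3, v3}
  B3 = {u1, v1}
u0 ∈ B0, v0 ∈ B0 → same block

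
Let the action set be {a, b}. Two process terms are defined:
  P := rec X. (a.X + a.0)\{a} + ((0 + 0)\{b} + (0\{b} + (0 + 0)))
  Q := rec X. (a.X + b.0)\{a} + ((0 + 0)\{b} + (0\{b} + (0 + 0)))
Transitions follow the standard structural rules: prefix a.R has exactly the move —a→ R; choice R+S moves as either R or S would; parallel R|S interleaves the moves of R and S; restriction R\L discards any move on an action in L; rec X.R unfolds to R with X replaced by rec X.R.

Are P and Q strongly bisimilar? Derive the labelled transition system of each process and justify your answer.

P ≁ Q

Reachable graph of P (1 states):
  p0 = rec X. (a.X + a.0)\{a} + ((0 + 0)\{b} + (0\{b} + (0 + 0))) has moves stopped
Reachable graph of Q (2 states):
  q0 = rec X. (a.X + b.0)\{a} + ((0 + 0)\{b} + (0\{b} + (0 + 0))) has moves --b--▸ q1
  q1 = 0\{a} has moves stopped
Coarsest stable partition (strong bisimilarity classes):
  B0 = {p0, q1}
  B1 = {q0}
p0 ∈ B0, q0 ∈ B1 → different blocks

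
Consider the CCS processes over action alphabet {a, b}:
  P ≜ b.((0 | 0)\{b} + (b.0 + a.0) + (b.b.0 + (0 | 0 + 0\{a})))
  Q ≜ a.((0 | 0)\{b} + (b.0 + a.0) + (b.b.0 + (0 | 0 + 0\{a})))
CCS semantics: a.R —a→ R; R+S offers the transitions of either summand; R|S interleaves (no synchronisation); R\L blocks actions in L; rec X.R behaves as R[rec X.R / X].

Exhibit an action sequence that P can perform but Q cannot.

LTS(P): 4 reachable states
  s0 = b.((0 | 0)\{b} + (b.0 + a.0) + (b.b.0 + (0 | 0 + 0\{a}))) → --b--▸ s1
  s1 = (0 | 0)\{b} + (b.0 + a.0) + (b.b.0 + (0 | 0 + 0\{a})) → --a--▸ s2, --b--▸ s2, --b--▸ s3
  s2 = 0 → (no moves)
  s3 = b.0 → --b--▸ s2
LTS(Q): 4 reachable states
  t0 = a.((0 | 0)\{b} + (b.0 + a.0) + (b.b.0 + (0 | 0 + 0\{a}))) → --a--▸ t1
  t1 = (0 | 0)\{b} + (b.0 + a.0) + (b.b.0 + (0 | 0 + 0\{a})) → --a--▸ t2, --b--▸ t2, --b--▸ t3
  t2 = 0 → (no moves)
  t3 = b.0 → --b--▸ t2
Executing b from P (initial set {s0}):
  step 1 (b): {s1}
  — P admits the full trace.
Executing b from Q (initial set {t0}):
  step 1 (b): ∅ (Q stuck)

b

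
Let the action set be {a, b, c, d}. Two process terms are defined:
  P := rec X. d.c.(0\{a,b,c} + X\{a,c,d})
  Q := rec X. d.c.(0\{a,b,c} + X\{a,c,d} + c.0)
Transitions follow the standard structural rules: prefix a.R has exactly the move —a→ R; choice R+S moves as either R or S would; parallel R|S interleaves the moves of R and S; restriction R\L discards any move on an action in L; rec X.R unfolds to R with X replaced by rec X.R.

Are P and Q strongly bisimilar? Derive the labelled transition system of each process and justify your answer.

not bisimilar

Reachable graph of P (3 states):
  s0 = rec X. d.c.(0\{a,b,c} + X\{a,c,d}) | =d=> s1
  s1 = c.(0\{a,b,c} + (rec X. d.c.(0\{a,b,c} + X\{a,c,d}))\{a,c,d}) | =c=> s2
  s2 = 0\{a,b,c} + (rec X. d.c.(0\{a,b,c} + X\{a,c,d}))\{a,c,d} | ·
Reachable graph of Q (4 states):
  t0 = rec X. d.c.(0\{a,b,c} + X\{a,c,d} + c.0) | =d=> t1
  t1 = c.(0\{a,b,c} + (rec X. d.c.(0\{a,b,c} + X\{a,c,d} + c.0))\{a,c,d} + c.0) | =c=> t2
  t2 = 0\{a,b,c} + (rec X. d.c.(0\{a,b,c} + X\{a,c,d} + c.0))\{a,c,d} + c.0 | =c=> t3
  t3 = 0 | ·
Bisimilarity quotient blocks:
  B0 = {s0}
  B1 = {s1, t2}
  B2 = {s2, t3}
  B3 = {t0}
  B4 = {t1}
s0 ∈ B0, t0 ∈ B3 → different blocks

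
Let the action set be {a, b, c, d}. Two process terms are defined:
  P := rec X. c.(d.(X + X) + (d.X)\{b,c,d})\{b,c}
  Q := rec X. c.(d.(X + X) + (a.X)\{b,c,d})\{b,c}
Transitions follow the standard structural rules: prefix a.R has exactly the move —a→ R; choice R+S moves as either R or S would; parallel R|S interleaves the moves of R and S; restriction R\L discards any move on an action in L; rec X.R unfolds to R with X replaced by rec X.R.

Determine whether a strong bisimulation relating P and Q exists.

NO

Reachable graph of P (3 states):
  s0 = rec X. c.(d.(X + X) + (d.X)\{b,c,d})\{b,c} | —c→ s1
  s1 = (d.((rec X. c.(d.(X + X) + (d.X)\{b,c,d})\{b,c}) + (rec X. c.(d.(X + X) + (d.X)\{b,c,d})\{b,c})) + (d.(rec X. c.(d.(X + X) + (d.X)\{b,c,d})\{b,c}))\{b,c,d})\{b,c} | —d→ s2
  s2 = ((rec X. c.(d.(X + X) + (d.X)\{b,c,d})\{b,c}) + (rec X. c.(d.(X + X) + (d.X)\{b,c,d})\{b,c}))\{b,c} | ·
Reachable graph of Q (4 states):
  t0 = rec X. c.(d.(X + X) + (a.X)\{b,c,d})\{b,c} | —c→ t1
  t1 = (d.((rec X. c.(d.(X + X) + (a.X)\{b,c,d})\{b,c}) + (rec X. c.(d.(X + X) + (a.X)\{b,c,d})\{b,c})) + (a.(rec X. c.(d.(X + X) + (a.X)\{b,c,d})\{b,c}))\{b,c,d})\{b,c} | —a→ t2, —d→ t3
  t2 = (rec X. c.(d.(X + X) + (a.X)\{b,c,d})\{b,c})\{b,c,d}\{b,c} | ·
  t3 = ((rec X. c.(d.(X + X) + (a.X)\{b,c,d})\{b,c}) + (rec X. c.(d.(X + X) + (a.X)\{b,c,d})\{b,c}))\{b,c} | ·
Coarsest stable partition (strong bisimilarity classes):
  B0 = {s0}
  B1 = {s1}
  B2 = {s2, t2, t3}
  B3 = {t0}
  B4 = {t1}
s0 ∈ B0, t0 ∈ B3 → different blocks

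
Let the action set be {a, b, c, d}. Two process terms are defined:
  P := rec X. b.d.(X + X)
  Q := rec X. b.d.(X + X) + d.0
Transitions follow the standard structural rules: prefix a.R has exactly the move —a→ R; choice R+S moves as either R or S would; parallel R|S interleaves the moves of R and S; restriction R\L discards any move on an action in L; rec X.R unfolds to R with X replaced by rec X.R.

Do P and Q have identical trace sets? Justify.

traces(P) ≠ traces(Q) — witness ⟨d⟩

LTS(P): 3 reachable states
  s0 = rec X. b.d.(X + X) → —b→ s1
  s1 = d.((rec X. b.d.(X + X)) + (rec X. b.d.(X + X))) → —d→ s2
  s2 = (rec X. b.d.(X + X)) + (rec X. b.d.(X + X)) → —b→ s1
LTS(Q): 4 reachable states
  t0 = rec X. b.d.(X + X) + d.0 → —b→ t1, —d→ t2
  t1 = d.((rec X. b.d.(X + X) + d.0) + (rec X. b.d.(X + X) + d.0)) → —d→ t3
  t2 = 0 → deadlocked
  t3 = (rec X. b.d.(X + X) + d.0) + (rec X. b.d.(X + X) + d.0) → —b→ t1, —d→ t2
Executing d from Q (initial set {t0}):
  step 1 (d): {t2}
  — Q admits the full trace.
Executing d from P (initial set {s0}):
  step 1 (d): ∅ (P stuck)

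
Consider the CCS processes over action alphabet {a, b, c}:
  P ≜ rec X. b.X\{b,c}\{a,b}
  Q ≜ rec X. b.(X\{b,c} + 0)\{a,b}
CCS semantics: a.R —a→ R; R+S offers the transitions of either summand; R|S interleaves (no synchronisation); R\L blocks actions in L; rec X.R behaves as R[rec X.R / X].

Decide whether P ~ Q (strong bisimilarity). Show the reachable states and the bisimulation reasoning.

LTS(P): 2 reachable states
  u0 = rec X. b.X\{b,c}\{a,b} ⊢ -b-> u1
  u1 = (rec X. b.X\{b,c}\{a,b})\{b,c}\{a,b} ⊢ deadlocked
LTS(Q): 2 reachable states
  v0 = rec X. b.(X\{b,c} + 0)\{a,b} ⊢ -b-> v1
  v1 = ((rec X. b.(X\{b,c} + 0)\{a,b})\{b,c} + 0)\{a,b} ⊢ deadlocked
Bisimilarity quotient blocks:
  B0 = {u0, v0}
  B1 = {u1, v1}
u0 ∈ B0, v0 ∈ B0 → same block

P ~ Q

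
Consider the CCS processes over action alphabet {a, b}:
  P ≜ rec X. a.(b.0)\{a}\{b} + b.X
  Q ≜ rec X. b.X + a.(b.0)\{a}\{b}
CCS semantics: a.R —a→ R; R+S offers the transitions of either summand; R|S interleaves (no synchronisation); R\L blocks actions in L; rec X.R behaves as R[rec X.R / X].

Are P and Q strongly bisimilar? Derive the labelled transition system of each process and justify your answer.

YES

LTS(P): 2 reachable states
  m0 = rec X. a.(b.0)\{a}\{b} + b.X → =a=> m1, =b=> m0
  m1 = (b.0)\{a}\{b} → ·
LTS(Q): 2 reachable states
  n0 = rec X. b.X + a.(b.0)\{a}\{b} → =a=> n1, =b=> n0
  n1 = (b.0)\{a}\{b} → ·
Partition-refinement fixed point:
  B0 = {m0, n0}
  B1 = {m1, n1}
m0 ∈ B0, n0 ∈ B0 → same block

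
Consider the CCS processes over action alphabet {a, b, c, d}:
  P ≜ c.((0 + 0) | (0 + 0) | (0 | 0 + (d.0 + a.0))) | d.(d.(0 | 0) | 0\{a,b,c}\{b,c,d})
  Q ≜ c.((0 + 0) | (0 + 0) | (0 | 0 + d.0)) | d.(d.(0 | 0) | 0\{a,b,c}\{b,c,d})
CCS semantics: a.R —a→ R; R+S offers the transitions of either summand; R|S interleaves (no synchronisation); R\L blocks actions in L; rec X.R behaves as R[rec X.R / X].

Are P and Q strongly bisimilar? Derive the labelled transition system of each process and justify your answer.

P's transition system — 9 states:
  u0 = c.((0 + 0) | (0 + 0) | (0 | 0 + (d.0 + a.0))) | d.(d.(0 | 0) | 0\{a,b,c}\{b,c,d}) ⊢ ··c··> u1, ··d··> u2
  u1 = (0 + 0) | (0 + 0) | (0 | 0 + (d.0 + a.0)) | d.(d.(0 | 0) | 0\{a,b,c}\{b,c,d}) ⊢ ··a··> u3, ··d··> u3, ··d··> u4
  u2 = c.((0 + 0) | (0 + 0) | (0 | 0 + (d.0 + a.0))) | (d.(0 | 0) | 0\{a,b,c}\{b,c,d}) ⊢ ··c··> u4, ··d··> u5
  u3 = (0 + 0) | (0 + 0) | 0 | d.(d.(0 | 0) | 0\{a,b,c}\{b,c,d}) ⊢ ··d··> u6
  u4 = (0 + 0) | (0 + 0) | (0 | 0 + (d.0 + a.0)) | (d.(0 | 0) | 0\{a,b,c}\{b,c,d}) ⊢ ··a··> u6, ··d··> u6, ··d··> u7
  u5 = c.((0 + 0) | (0 + 0) | (0 | 0 + (d.0 + a.0))) | (0 | 0 | 0\{a,b,c}\{b,c,d}) ⊢ ··c··> u7
  u6 = (0 + 0) | (0 + 0) | 0 | (d.(0 | 0) | 0\{a,b,c}\{b,c,d}) ⊢ ··d··> u8
  u7 = (0 + 0) | (0 + 0) | (0 | 0 + (d.0 + a.0)) | (0 | 0 | 0\{a,b,c}\{b,c,d}) ⊢ ··a··> u8, ··d··> u8
  u8 = (0 + 0) | (0 + 0) | 0 | (0 | 0 | 0\{a,b,c}\{b,c,d}) ⊢ deadlocked
Q's transition system — 9 states:
  v0 = c.((0 + 0) | (0 + 0) | (0 | 0 + d.0)) | d.(d.(0 | 0) | 0\{a,b,c}\{b,c,d}) ⊢ ··c··> v1, ··d··> v2
  v1 = (0 + 0) | (0 + 0) | (0 | 0 + d.0) | d.(d.(0 | 0) | 0\{a,b,c}\{b,c,d}) ⊢ ··d··> v3, ··d··> v4
  v2 = c.((0 + 0) | (0 + 0) | (0 | 0 + d.0)) | (d.(0 | 0) | 0\{a,b,c}\{b,c,d}) ⊢ ··c··> v3, ··d··> v5
  v3 = (0 + 0) | (0 + 0) | (0 | 0 + d.0) | (d.(0 | 0) | 0\{a,b,c}\{b,c,d}) ⊢ ··d··> v6, ··d··> v7
  v4 = (0 + 0) | (0 + 0) | 0 | d.(d.(0 | 0) | 0\{a,b,c}\{b,c,d}) ⊢ ··d··> v7
  v5 = c.((0 + 0) | (0 + 0) | (0 | 0 + d.0)) | (0 | 0 | 0\{a,b,c}\{b,c,d}) ⊢ ··c··> v6
  v6 = (0 + 0) | (0 + 0) | (0 | 0 + d.0) | (0 | 0 | 0\{a,b,c}\{b,c,d}) ⊢ ··d··> v8
  v7 = (0 + 0) | (0 + 0) | 0 | (d.(0 | 0) | 0\{a,b,c}\{b,c,d}) ⊢ ··d··> v8
  v8 = (0 + 0) | (0 + 0) | 0 | (0 | 0 | 0\{a,b,c}\{b,c,d}) ⊢ deadlocked
Partition-refinement fixed point:
  B0 = {u0}
  B1 = {u1}
  B2 = {u3, v3, v4}
  B3 = {u6, v6, v7}
  B4 = {u8, v8}
  B5 = {u4}
  B6 = {u7}
  B7 = {u2}
  B8 = {u5}
  B9 = {v0}
  B10 = {v2}
  B11 = {v5}
  B12 = {v1}
u0 ∈ B0, v0 ∈ B9 → different blocks

NO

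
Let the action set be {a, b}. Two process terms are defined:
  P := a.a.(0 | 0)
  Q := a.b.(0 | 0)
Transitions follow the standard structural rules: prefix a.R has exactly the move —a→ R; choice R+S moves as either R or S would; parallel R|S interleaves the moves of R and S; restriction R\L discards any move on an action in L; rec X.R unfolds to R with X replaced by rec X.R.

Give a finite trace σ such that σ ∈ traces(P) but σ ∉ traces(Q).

aa

LTS(P): 3 reachable states
  m0 = a.a.(0 | 0) :: —a→ m1
  m1 = a.(0 | 0) :: —a→ m2
  m2 = 0 | 0 :: deadlocked
LTS(Q): 3 reachable states
  n0 = a.b.(0 | 0) :: —a→ n1
  n1 = b.(0 | 0) :: —b→ n2
  n2 = 0 | 0 :: deadlocked
Run σ = ⟨aa⟩ on P: start {m0}
  step 1 (a): {m1}
  step 2 (a): {m2}
  ✓ P
Run σ = ⟨aa⟩ on Q: start {n0}
  step 1 (a): {n1}
  step 2 (a): ∅  — Q cannot continue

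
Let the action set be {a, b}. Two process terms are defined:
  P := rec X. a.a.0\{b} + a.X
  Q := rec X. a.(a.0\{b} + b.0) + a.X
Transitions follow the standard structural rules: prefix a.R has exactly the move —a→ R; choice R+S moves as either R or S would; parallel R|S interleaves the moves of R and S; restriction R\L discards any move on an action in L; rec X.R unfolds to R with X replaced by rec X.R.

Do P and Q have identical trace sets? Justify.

P's transition system — 3 states:
  u0 = rec X. a.a.0\{b} + a.X → -a-> u0, -a-> u1
  u1 = a.0\{b} → -a-> u2
  u2 = 0\{b} → stopped
Q's transition system — 4 states:
  v0 = rec X. a.(a.0\{b} + b.0) + a.X → -a-> v0, -a-> v1
  v1 = a.0\{b} + b.0 → -a-> v2, -b-> v3
  v2 = 0\{b} → stopped
  v3 = 0 → stopped
Run σ = ⟨ab⟩ on Q: start {v0}
  [1] a ⇒ {v0, v1}
  [2] b ⇒ {v3}
  Q completes σ.
Run σ = ⟨ab⟩ on P: start {u0}
  [1] a ⇒ {u0, u1}
  [2] b ⇒ ∅  — P cannot continue

traces(P) ≠ traces(Q) — witness ⟨ab⟩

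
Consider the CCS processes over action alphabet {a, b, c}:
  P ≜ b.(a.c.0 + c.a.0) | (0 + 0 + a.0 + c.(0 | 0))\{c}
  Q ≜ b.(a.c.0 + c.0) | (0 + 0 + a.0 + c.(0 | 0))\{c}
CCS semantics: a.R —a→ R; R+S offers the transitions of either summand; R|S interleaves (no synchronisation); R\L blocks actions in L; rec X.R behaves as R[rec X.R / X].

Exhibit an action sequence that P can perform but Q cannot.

abca

Reachable graph of P (10 states):
  s0 = b.(a.c.0 + c.a.0) | (0 + 0 + a.0 + c.(0 | 0))\{c} → ··a··> s1, ··b··> s2
  s1 = b.(a.c.0 + c.a.0) | 0\{c} → ··b··> s3
  s2 = (a.c.0 + c.a.0) | (0 + 0 + a.0 + c.(0 | 0))\{c} → ··a··> s3, ··a··> s4, ··c··> s5
  s3 = (a.c.0 + c.a.0) | 0\{c} → ··a··> s6, ··c··> s7
  s4 = c.0 | (0 + 0 + a.0 + c.(0 | 0))\{c} → ··a··> s6, ··c··> s8
  s5 = a.0 | (0 + 0 + a.0 + c.(0 | 0))\{c} → ··a··> s7, ··a··> s8
  s6 = c.0 | 0\{c} → ··c··> s9
  s7 = a.0 | 0\{c} → ··a··> s9
  s8 = 0 | (0 + 0 + a.0 + c.(0 | 0))\{c} → ··a··> s9
  s9 = 0 | 0\{c} → (no moves)
Reachable graph of Q (8 states):
  t0 = b.(a.c.0 + c.0) | (0 + 0 + a.0 + c.(0 | 0))\{c} → ··a··> t1, ··b··> t2
  t1 = b.(a.c.0 + c.0) | 0\{c} → ··b··> t3
  t2 = (a.c.0 + c.0) | (0 + 0 + a.0 + c.(0 | 0))\{c} → ··a··> t3, ··a··> t4, ··c··> t5
  t3 = (a.c.0 + c.0) | 0\{c} → ··a··> t6, ··c··> t7
  t4 = c.0 | (0 + 0 + a.0 + c.(0 | 0))\{c} → ··a··> t6, ··c··> t5
  t5 = 0 | (0 + 0 + a.0 + c.(0 | 0))\{c} → ··a··> t7
  t6 = c.0 | 0\{c} → ··c··> t7
  t7 = 0 | 0\{c} → (no moves)
Run σ = ⟨abca⟩ on P: start {s0}
  [1] a ⇒ {s1}
  [2] b ⇒ {s3}
  [3] c ⇒ {s7}
  [4] a ⇒ {s9}
  P completes σ.
Run σ = ⟨abca⟩ on Q: start {t0}
  [1] a ⇒ {t1}
  [2] b ⇒ {t3}
  [3] c ⇒ {t7}
  [4] a ⇒ ∅ (Q stuck)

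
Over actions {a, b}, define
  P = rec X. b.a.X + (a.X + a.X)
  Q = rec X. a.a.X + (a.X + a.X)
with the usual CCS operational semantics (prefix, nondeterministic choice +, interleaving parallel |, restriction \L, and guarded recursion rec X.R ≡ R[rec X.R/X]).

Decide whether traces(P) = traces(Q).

trace-distinct — witness ⟨b⟩

LTS(P): 2 reachable states
  m0 = rec X. b.a.X + (a.X + a.X) → =a=> m0, =b=> m1
  m1 = a.(rec X. b.a.X + (a.X + a.X)) → =a=> m0
LTS(Q): 2 reachable states
  n0 = rec X. a.a.X + (a.X + a.X) → =a=> n0, =a=> n1
  n1 = a.(rec X. a.a.X + (a.X + a.X)) → =a=> n0
Trace ⟨b⟩ through P, begin at {m0}:
  [1] b ⇒ {m1}
  P completes σ.
Trace ⟨b⟩ through Q, begin at {n0}:
  [1] b ⇒ ∅ (Q stuck)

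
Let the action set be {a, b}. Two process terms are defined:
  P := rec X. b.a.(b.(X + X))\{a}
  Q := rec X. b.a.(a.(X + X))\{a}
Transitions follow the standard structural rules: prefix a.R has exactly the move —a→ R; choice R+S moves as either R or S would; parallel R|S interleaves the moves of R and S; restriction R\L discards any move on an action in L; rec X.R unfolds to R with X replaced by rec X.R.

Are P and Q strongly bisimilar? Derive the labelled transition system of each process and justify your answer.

NO

P's transition system — 5 states:
  u0 = rec X. b.a.(b.(X + X))\{a} → ··b··> u1
  u1 = a.(b.((rec X. b.a.(b.(X + X))\{a}) + (rec X. b.a.(b.(X + X))\{a})))\{a} → ··a··> u2
  u2 = (b.((rec X. b.a.(b.(X + X))\{a}) + (rec X. b.a.(b.(X + X))\{a})))\{a} → ··b··> u3
  u3 = ((rec X. b.a.(b.(X + X))\{a}) + (rec X. b.a.(b.(X + X))\{a}))\{a} → ··b··> u4
  u4 = (a.(b.((rec X. b.a.(b.(X + X))\{a}) + (rec X. b.a.(b.(X + X))\{a})))\{a})\{a} → (no moves)
Q's transition system — 3 states:
  v0 = rec X. b.a.(a.(X + X))\{a} → ··b··> v1
  v1 = a.(a.((rec X. b.a.(a.(X + X))\{a}) + (rec X. b.a.(a.(X + X))\{a})))\{a} → ··a··> v2
  v2 = (a.((rec X. b.a.(a.(X + X))\{a}) + (rec X. b.a.(a.(X + X))\{a})))\{a} → (no moves)
Coarsest stable partition (strong bisimilarity classes):
  B0 = {u0}
  B1 = {u1}
  B2 = {u2}
  B3 = {u3}
  B4 = {u4, v2}
  B5 = {v0}
  B6 = {v1}
u0 ∈ B0, v0 ∈ B5 → different blocks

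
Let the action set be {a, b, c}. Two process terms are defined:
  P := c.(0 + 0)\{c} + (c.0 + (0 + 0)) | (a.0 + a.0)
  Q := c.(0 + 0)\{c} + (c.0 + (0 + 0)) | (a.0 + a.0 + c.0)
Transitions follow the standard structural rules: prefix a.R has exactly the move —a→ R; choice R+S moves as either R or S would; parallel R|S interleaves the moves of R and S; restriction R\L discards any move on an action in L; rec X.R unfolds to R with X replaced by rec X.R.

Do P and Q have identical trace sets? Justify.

LTS(P): 5 reachable states
  p0 = c.(0 + 0)\{c} + (c.0 + (0 + 0)) | (a.0 + a.0) :: ··a··> p1, ··c··> p2, ··c··> p3
  p1 = (c.0 + (0 + 0)) | 0 :: ··c··> p4
  p2 = (0 + 0)\{c} :: (no moves)
  p3 = 0 | (a.0 + a.0) :: ··a··> p4
  p4 = 0 | 0 :: (no moves)
LTS(Q): 5 reachable states
  q0 = c.(0 + 0)\{c} + (c.0 + (0 + 0)) | (a.0 + a.0 + c.0) :: ··a··> q1, ··c··> q1, ··c··> q2, ··c··> q3
  q1 = (c.0 + (0 + 0)) | 0 :: ··c··> q4
  q2 = (0 + 0)\{c} :: (no moves)
  q3 = 0 | (a.0 + a.0 + c.0) :: ··a··> q4, ··c··> q4
  q4 = 0 | 0 :: (no moves)
Executing cc from Q (initial set {q0}):
  after c @ step 1: {q1, q2, q3}
  after c @ step 2: {q4}
  — Q admits the full trace.
Executing cc from P (initial set {p0}):
  after c @ step 1: {p2, p3}
  after c @ step 2: ∅  — P cannot continue

NO — witness ⟨cc⟩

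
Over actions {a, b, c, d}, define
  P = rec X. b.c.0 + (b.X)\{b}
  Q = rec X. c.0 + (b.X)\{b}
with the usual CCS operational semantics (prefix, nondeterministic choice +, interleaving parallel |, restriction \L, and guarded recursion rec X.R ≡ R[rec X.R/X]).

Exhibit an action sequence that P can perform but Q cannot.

b

P's transition system — 3 states:
  s0 = rec X. b.c.0 + (b.X)\{b} has moves =b=> s1
  s1 = c.0 has moves =c=> s2
  s2 = 0 has moves ·
Q's transition system — 2 states:
  t0 = rec X. c.0 + (b.X)\{b} has moves =c=> t1
  t1 = 0 has moves ·
Trace ⟨b⟩ through P, begin at {s0}:
  after b @ step 1: {s1}
  — P admits the full trace.
Trace ⟨b⟩ through Q, begin at {t0}:
  after b @ step 1: ∅  — Q cannot continue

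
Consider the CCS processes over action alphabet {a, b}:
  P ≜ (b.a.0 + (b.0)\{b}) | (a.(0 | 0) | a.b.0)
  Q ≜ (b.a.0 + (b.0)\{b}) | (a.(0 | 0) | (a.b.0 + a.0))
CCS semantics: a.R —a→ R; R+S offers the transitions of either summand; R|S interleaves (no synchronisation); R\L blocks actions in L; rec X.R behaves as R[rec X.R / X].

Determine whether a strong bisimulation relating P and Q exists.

P ≁ Q

P's transition system — 18 states:
  p0 = (b.a.0 + (b.0)\{b}) | (a.(0 | 0) | a.b.0) ⊢ —a→ p1, —a→ p2, —b→ p3
  p1 = (b.a.0 + (b.0)\{b}) | (0 | 0 | a.b.0) ⊢ —a→ p4, —b→ p5
  p2 = (b.a.0 + (b.0)\{b}) | (a.(0 | 0) | b.0) ⊢ —a→ p4, —b→ p6, —b→ p7
  p3 = a.0 | (a.(0 | 0) | a.b.0) ⊢ —a→ p5, —a→ p7, —a→ p8
  p4 = (b.a.0 + (b.0)\{b}) | (0 | 0 | b.0) ⊢ —b→ p10, —b→ p9
  p5 = a.0 | (0 | 0 | a.b.0) ⊢ —a→ p10, —a→ p11
  p6 = (b.a.0 + (b.0)\{b}) | (a.(0 | 0) | 0) ⊢ —a→ p9, —b→ p12
  p7 = a.0 | (a.(0 | 0) | b.0) ⊢ —a→ p10, —a→ p13, —b→ p12
  p8 = 0 | (a.(0 | 0) | a.b.0) ⊢ —a→ p11, —a→ p13
  p9 = (b.a.0 + (b.0)\{b}) | (0 | 0 | 0) ⊢ —b→ p14
  p10 = a.0 | (0 | 0 | b.0) ⊢ —a→ p15, —b→ p14
  p11 = 0 | (0 | 0 | a.b.0) ⊢ —a→ p15
  p12 = a.0 | (a.(0 | 0) | 0) ⊢ —a→ p14, —a→ p16
  p13 = 0 | (a.(0 | 0) | b.0) ⊢ —a→ p15, —b→ p16
  p14 = a.0 | (0 | 0 | 0) ⊢ —a→ p17
  p15 = 0 | (0 | 0 | b.0) ⊢ —b→ p17
  p16 = 0 | (a.(0 | 0) | 0) ⊢ —a→ p17
  p17 = 0 | (0 | 0 | 0) ⊢ stopped
Q's transition system — 18 states:
  q0 = (b.a.0 + (b.0)\{b}) | (a.(0 | 0) | (a.b.0 + a.0)) ⊢ —a→ q1, —a→ q2, —a→ q3, —b→ q4
  q1 = (b.a.0 + (b.0)\{b}) | (0 | 0 | (a.b.0 + a.0)) ⊢ —a→ q5, —a→ q6, —b→ q7
  q2 = (b.a.0 + (b.0)\{b}) | (a.(0 | 0) | 0) ⊢ —a→ q5, —b→ q8
  q3 = (b.a.0 + (b.0)\{b}) | (a.(0 | 0) | b.0) ⊢ —a→ q6, —b→ q2, —b→ q9
  q4 = a.0 | (a.(0 | 0) | (a.b.0 + a.0)) ⊢ —a→ q10, —a→ q7, —a→ q8, —a→ q9
  q5 = (b.a.0 + (b.0)\{b}) | (0 | 0 | 0) ⊢ —b→ q11
  q6 = (b.a.0 + (b.0)\{b}) | (0 | 0 | b.0) ⊢ —b→ q12, —b→ q5
  q7 = a.0 | (0 | 0 | (a.b.0 + a.0)) ⊢ —a→ q11, —a→ q12, —a→ q13
  q8 = a.0 | (a.(0 | 0) | 0) ⊢ —a→ q11, —a→ q14
  q9 = a.0 | (a.(0 | 0) | b.0) ⊢ —a→ q12, —a→ q15, —b→ q8
  q10 = 0 | (a.(0 | 0) | (a.b.0 + a.0)) ⊢ —a→ q13, —a→ q14, —a→ q15
  q11 = a.0 | (0 | 0 | 0) ⊢ —a→ q16
  q12 = a.0 | (0 | 0 | b.0) ⊢ —a→ q17, —b→ q11
  q13 = 0 | (0 | 0 | (a.b.0 + a.0)) ⊢ —a→ q16, —a→ q17
  q14 = 0 | (a.(0 | 0) | 0) ⊢ —a→ q16
  q15 = 0 | (a.(0 | 0) | b.0) ⊢ —a→ q17, —b→ q14
  q16 = 0 | (0 | 0 | 0) ⊢ stopped
  q17 = 0 | (0 | 0 | b.0) ⊢ —b→ q16
Bisimilarity quotient blocks:
  B0 = {p0}
  B1 = {p1}
  B2 = {p5, p8}
  B3 = {p10, p13, q12, q15}
  B4 = {p15, q17}
  B5 = {p17, q16}
  B6 = {p14, p16, q11, q14}
  B7 = {p11}
  B8 = {p4, q6}
  B9 = {p9, q5}
  B10 = {p2, q3}
  B11 = {p7, q9}
  B12 = {p12, q8}
  B13 = {p6, q2}
  B14 = {p3}
  B15 = {q0}
  B16 = {q4}
  B17 = {q10, q7}
  B18 = {q13}
  B19 = {q1}
p0 ∈ B0, q0 ∈ B15 → different blocks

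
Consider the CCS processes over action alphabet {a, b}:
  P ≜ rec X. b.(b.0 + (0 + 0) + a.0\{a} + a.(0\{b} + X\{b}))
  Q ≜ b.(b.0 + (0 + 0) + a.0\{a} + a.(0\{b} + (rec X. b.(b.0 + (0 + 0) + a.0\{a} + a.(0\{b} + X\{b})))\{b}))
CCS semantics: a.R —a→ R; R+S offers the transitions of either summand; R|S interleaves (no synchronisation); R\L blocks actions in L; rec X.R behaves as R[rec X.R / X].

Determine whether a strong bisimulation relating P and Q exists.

P's transition system — 5 states:
  s0 = rec X. b.(b.0 + (0 + 0) + a.0\{a} + a.(0\{b} + X\{b})) has moves =b=> s1
  s1 = b.0 + (0 + 0) + a.0\{a} + a.(0\{b} + (rec X. b.(b.0 + (0 + 0) + a.0\{a} + a.(0\{b} + X\{b})))\{b}) has moves =a=> s2, =a=> s3, =b=> s4
  s2 = 0\{a} has moves deadlocked
  s3 = 0\{b} + (rec X. b.(b.0 + (0 + 0) + a.0\{a} + a.(0\{b} + X\{b})))\{b} has moves deadlocked
  s4 = 0 has moves deadlocked
Q's transition system — 5 states:
  t0 = b.(b.0 + (0 + 0) + a.0\{a} + a.(0\{b} + (rec X. b.(b.0 + (0 + 0) + a.0\{a} + a.(0\{b} + X\{b})))\{b})) has moves =b=> t1
  t1 = b.0 + (0 + 0) + a.0\{a} + a.(0\{b} + (rec X. b.(b.0 + (0 + 0) + a.0\{a} + a.(0\{b} + X\{b})))\{b}) has moves =a=> t2, =a=> t3, =b=> t4
  t2 = 0\{a} has moves deadlocked
  t3 = 0\{b} + (rec X. b.(b.0 + (0 + 0) + a.0\{a} + a.(0\{b} + X\{b})))\{b} has moves deadlocked
  t4 = 0 has moves deadlocked
Partition-refinement fixed point:
  B0 = {s0, t0}
  B1 = {s1, t1}
  B2 = {s2, s3, s4, t2, t3, t4}
s0 ∈ B0, t0 ∈ B0 → same block

P ~ Q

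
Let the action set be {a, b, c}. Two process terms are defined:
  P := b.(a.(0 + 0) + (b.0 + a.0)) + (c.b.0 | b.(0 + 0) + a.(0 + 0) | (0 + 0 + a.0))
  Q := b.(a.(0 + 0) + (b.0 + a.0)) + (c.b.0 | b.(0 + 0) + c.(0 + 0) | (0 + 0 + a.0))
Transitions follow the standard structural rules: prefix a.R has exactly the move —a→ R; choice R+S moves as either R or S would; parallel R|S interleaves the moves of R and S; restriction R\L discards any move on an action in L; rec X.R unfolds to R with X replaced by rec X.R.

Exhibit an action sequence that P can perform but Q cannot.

aa

P's transition system — 12 states:
  u0 = b.(a.(0 + 0) + (b.0 + a.0)) + (c.b.0 | b.(0 + 0) + a.(0 + 0) | (0 + 0 + a.0)) has moves --a--▸ u1, --a--▸ u2, --b--▸ u3, --b--▸ u4, --c--▸ u5
  u1 = (0 + 0) | (0 + 0 + a.0) has moves --a--▸ u6
  u2 = a.(0 + 0) | 0 has moves --a--▸ u6
  u3 = a.(0 + 0) + (b.0 + a.0) has moves --a--▸ u7, --a--▸ u8, --b--▸ u7
  u4 = c.b.0 | (0 + 0) has moves --c--▸ u9
  u5 = b.0 | b.(0 + 0) has moves --b--▸ u10, --b--▸ u9
  u6 = (0 + 0) | 0 has moves ·
  u7 = 0 has moves ·
  u8 = 0 + 0 has moves ·
  u9 = b.0 | (0 + 0) has moves --b--▸ u11
  u10 = 0 | b.(0 + 0) has moves --b--▸ u11
  u11 = 0 | (0 + 0) has moves ·
Q's transition system — 12 states:
  v0 = b.(a.(0 + 0) + (b.0 + a.0)) + (c.b.0 | b.(0 + 0) + c.(0 + 0) | (0 + 0 + a.0)) has moves --a--▸ v1, --b--▸ v2, --b--▸ v3, --c--▸ v4, --c--▸ v5
  v1 = c.(0 + 0) | 0 has moves --c--▸ v6
  v2 = a.(0 + 0) + (b.0 + a.0) has moves --a--▸ v7, --a--▸ v8, --b--▸ v7
  v3 = c.b.0 | (0 + 0) has moves --c--▸ v9
  v4 = (0 + 0) | (0 + 0 + a.0) has moves --a--▸ v6
  v5 = b.0 | b.(0 + 0) has moves --b--▸ v10, --b--▸ v9
  v6 = (0 + 0) | 0 has moves ·
  v7 = 0 has moves ·
  v8 = 0 + 0 has moves ·
  v9 = b.0 | (0 + 0) has moves --b--▸ v11
  v10 = 0 | b.(0 + 0) has moves --b--▸ v11
  v11 = 0 | (0 + 0) has moves ·
Run σ = ⟨aa⟩ on P: start {u0}
  [1] a ⇒ {u1, u2}
  [2] a ⇒ {u6}
  ✓ P
Run σ = ⟨aa⟩ on Q: start {v0}
  [1] a ⇒ {v1}
  [2] a ⇒ no successor for Q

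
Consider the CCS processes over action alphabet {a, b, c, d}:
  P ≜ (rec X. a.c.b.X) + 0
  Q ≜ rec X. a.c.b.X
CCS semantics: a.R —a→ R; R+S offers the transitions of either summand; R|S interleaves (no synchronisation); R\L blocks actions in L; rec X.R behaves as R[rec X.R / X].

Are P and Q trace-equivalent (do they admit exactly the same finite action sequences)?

Reachable graph of P (4 states):
  m0 = (rec X. a.c.b.X) + 0 ⊢ ··a··> m1
  m1 = c.b.(rec X. a.c.b.X) ⊢ ··c··> m2
  m2 = b.(rec X. a.c.b.X) ⊢ ··b··> m3
  m3 = rec X. a.c.b.X ⊢ ··a··> m1
Reachable graph of Q (3 states):
  n0 = rec X. a.c.b.X ⊢ ··a··> n1
  n1 = c.b.(rec X. a.c.b.X) ⊢ ··c··> n2
  n2 = b.(rec X. a.c.b.X) ⊢ ··b··> n0
Bisimilarity quotient blocks:
  B0 = {m0, m3, n0}
  B1 = {m1, n1}
  B2 = {m2, n2}
m0 ∈ B0, n0 ∈ B0 → same block
Bisimilar ⇒ trace-equivalent.

traces(P) = traces(Q)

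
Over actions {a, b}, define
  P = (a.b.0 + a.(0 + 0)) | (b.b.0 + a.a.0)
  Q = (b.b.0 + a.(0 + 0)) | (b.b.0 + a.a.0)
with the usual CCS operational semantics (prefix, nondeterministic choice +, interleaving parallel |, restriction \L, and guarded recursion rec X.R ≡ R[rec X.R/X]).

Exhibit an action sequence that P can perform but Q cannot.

aaab

P's transition system — 16 states:
  s0 = (a.b.0 + a.(0 + 0)) | (b.b.0 + a.a.0) | —a→ s1, —a→ s2, —a→ s3, —b→ s4
  s1 = (0 + 0) | (b.b.0 + a.a.0) | —a→ s5, —b→ s6
  s2 = (a.b.0 + a.(0 + 0)) | a.0 | —a→ s5, —a→ s7, —a→ s8
  s3 = b.0 | (b.b.0 + a.a.0) | —a→ s8, —b→ s10, —b→ s9
  s4 = (a.b.0 + a.(0 + 0)) | b.0 | —a→ s10, —a→ s6, —b→ s7
  s5 = (0 + 0) | a.0 | —a→ s11
  s6 = (0 + 0) | b.0 | —b→ s11
  s7 = (a.b.0 + a.(0 + 0)) | 0 | —a→ s11, —a→ s12
  s8 = b.0 | a.0 | —a→ s12, —b→ s13
  s9 = 0 | (b.b.0 + a.a.0) | —a→ s13, —b→ s14
  s10 = b.0 | b.0 | —b→ s12, —b→ s14
  s11 = (0 + 0) | 0 | (no moves)
  s12 = b.0 | 0 | —b→ s15
  s13 = 0 | a.0 | —a→ s15
  s14 = 0 | b.0 | —b→ s15
  s15 = 0 | 0 | (no moves)
Q's transition system — 16 states:
  t0 = (b.b.0 + a.(0 + 0)) | (b.b.0 + a.a.0) | —a→ t1, —a→ t2, —b→ t3, —b→ t4
  t1 = (0 + 0) | (b.b.0 + a.a.0) | —a→ t5, —b→ t6
  t2 = (b.b.0 + a.(0 + 0)) | a.0 | —a→ t5, —a→ t7, —b→ t8
  t3 = (b.b.0 + a.(0 + 0)) | b.0 | —a→ t6, —b→ t7, —b→ t9
  t4 = b.0 | (b.b.0 + a.a.0) | —a→ t8, —b→ t10, —b→ t9
  t5 = (0 + 0) | a.0 | —a→ t11
  t6 = (0 + 0) | b.0 | —b→ t11
  t7 = (b.b.0 + a.(0 + 0)) | 0 | —a→ t11, —b→ t12
  t8 = b.0 | a.0 | —a→ t12, —b→ t13
  t9 = b.0 | b.0 | —b→ t12, —b→ t14
  t10 = 0 | (b.b.0 + a.a.0) | —a→ t13, —b→ t14
  t11 = (0 + 0) | 0 | (no moves)
  t12 = b.0 | 0 | —b→ t15
  t13 = 0 | a.0 | —a→ t15
  t14 = 0 | b.0 | —b→ t15
  t15 = 0 | 0 | (no moves)
Executing aaab from P (initial set {s0}):
  after a @ step 1: {s1, s2, s3}
  after a @ step 2: {s5, s7, s8}
  after a @ step 3: {s11, s12}
  after b @ step 4: {s15}
  ✓ P
Executing aaab from Q (initial set {t0}):
  after a @ step 1: {t1, t2}
  after a @ step 2: {t5, t7}
  after a @ step 3: {t11}
  after b @ step 4: no successor for Q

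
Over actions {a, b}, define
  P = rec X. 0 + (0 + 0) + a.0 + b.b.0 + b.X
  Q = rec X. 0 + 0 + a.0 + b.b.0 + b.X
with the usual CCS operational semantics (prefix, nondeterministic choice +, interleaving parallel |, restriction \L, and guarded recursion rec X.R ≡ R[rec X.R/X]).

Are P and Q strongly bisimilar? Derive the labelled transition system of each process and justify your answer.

P's transition system — 3 states:
  u0 = rec X. 0 + (0 + 0) + a.0 + b.b.0 + b.X → -a-> u1, -b-> u0, -b-> u2
  u1 = 0 → stopped
  u2 = b.0 → -b-> u1
Q's transition system — 3 states:
  v0 = rec X. 0 + 0 + a.0 + b.b.0 + b.X → -a-> v1, -b-> v0, -b-> v2
  v1 = 0 → stopped
  v2 = b.0 → -b-> v1
Coarsest stable partition (strong bisimilarity classes):
  B0 = {u0, v0}
  B1 = {u1, v1}
  B2 = {u2, v2}
u0 ∈ B0, v0 ∈ B0 → same block

P ~ Q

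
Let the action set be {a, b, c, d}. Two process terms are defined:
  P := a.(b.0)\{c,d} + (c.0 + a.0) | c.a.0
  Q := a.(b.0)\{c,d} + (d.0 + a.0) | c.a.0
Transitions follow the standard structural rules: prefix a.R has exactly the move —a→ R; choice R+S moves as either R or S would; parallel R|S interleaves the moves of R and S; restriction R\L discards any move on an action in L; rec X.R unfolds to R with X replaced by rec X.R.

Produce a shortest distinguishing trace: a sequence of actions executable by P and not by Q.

Reachable graph of P (8 states):
  m0 = a.(b.0)\{c,d} + (c.0 + a.0) | c.a.0 has moves —a→ m1, —a→ m2, —c→ m2, —c→ m3
  m1 = (b.0)\{c,d} has moves —b→ m4
  m2 = 0 | c.a.0 has moves —c→ m5
  m3 = (c.0 + a.0) | a.0 has moves —a→ m5, —a→ m6, —c→ m5
  m4 = 0\{c,d} has moves deadlocked
  m5 = 0 | a.0 has moves —a→ m7
  m6 = (c.0 + a.0) | 0 has moves —a→ m7, —c→ m7
  m7 = 0 | 0 has moves deadlocked
Reachable graph of Q (8 states):
  n0 = a.(b.0)\{c,d} + (d.0 + a.0) | c.a.0 has moves —a→ n1, —a→ n2, —c→ n3, —d→ n2
  n1 = (b.0)\{c,d} has moves —b→ n4
  n2 = 0 | c.a.0 has moves —c→ n5
  n3 = (d.0 + a.0) | a.0 has moves —a→ n5, —a→ n6, —d→ n5
  n4 = 0\{c,d} has moves deadlocked
  n5 = 0 | a.0 has moves —a→ n7
  n6 = (d.0 + a.0) | 0 has moves —a→ n7, —d→ n7
  n7 = 0 | 0 has moves deadlocked
Trace ⟨cc⟩ through P, begin at {m0}:
  after c @ step 1: {m2, m3}
  after c @ step 2: {m5}
  ✓ P
Trace ⟨cc⟩ through Q, begin at {n0}:
  after c @ step 1: {n3}
  after c @ step 2: no successor for Q

cc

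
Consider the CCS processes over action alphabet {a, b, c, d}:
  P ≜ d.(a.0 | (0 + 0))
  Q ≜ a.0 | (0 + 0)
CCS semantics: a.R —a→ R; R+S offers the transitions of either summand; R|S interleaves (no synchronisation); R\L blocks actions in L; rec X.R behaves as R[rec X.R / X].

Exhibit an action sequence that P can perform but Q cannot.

d

P's transition system — 3 states:
  p0 = d.(a.0 | (0 + 0)) ⊢ -d-> p1
  p1 = a.0 | (0 + 0) ⊢ -a-> p2
  p2 = 0 | (0 + 0) ⊢ ·
Q's transition system — 2 states:
  q0 = a.0 | (0 + 0) ⊢ -a-> q1
  q1 = 0 | (0 + 0) ⊢ ·
Run σ = ⟨d⟩ on P: start {p0}
  step 1 (d): {p1}
  P completes σ.
Run σ = ⟨d⟩ on Q: start {q0}
  step 1 (d): no successor for Q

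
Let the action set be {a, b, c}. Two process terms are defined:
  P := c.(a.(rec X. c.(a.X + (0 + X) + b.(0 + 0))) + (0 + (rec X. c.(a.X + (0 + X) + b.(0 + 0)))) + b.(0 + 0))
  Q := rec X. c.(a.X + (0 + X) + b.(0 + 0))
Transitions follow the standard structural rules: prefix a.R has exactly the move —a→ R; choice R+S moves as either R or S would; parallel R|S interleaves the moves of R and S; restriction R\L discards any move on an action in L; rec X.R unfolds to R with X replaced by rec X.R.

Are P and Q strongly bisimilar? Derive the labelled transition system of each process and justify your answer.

Reachable graph of P (4 states):
  m0 = c.(a.(rec X. c.(a.X + (0 + X) + b.(0 + 0))) + (0 + (rec X. c.(a.X + (0 + X) + b.(0 + 0)))) + b.(0 + 0)) ⊢ =c=> m1
  m1 = a.(rec X. c.(a.X + (0 + X) + b.(0 + 0))) + (0 + (rec X. c.(a.X + (0 + X) + b.(0 + 0)))) + b.(0 + 0) ⊢ =a=> m2, =b=> m3, =c=> m1
  m2 = rec X. c.(a.X + (0 + X) + b.(0 + 0)) ⊢ =c=> m1
  m3 = 0 + 0 ⊢ ·
Reachable graph of Q (3 states):
  n0 = rec X. c.(a.X + (0 + X) + b.(0 + 0)) ⊢ =c=> n1
  n1 = a.(rec X. c.(a.X + (0 + X) + b.(0 + 0))) + (0 + (rec X. c.(a.X + (0 + X) + b.(0 + 0)))) + b.(0 + 0) ⊢ =a=> n0, =b=> n2, =c=> n1
  n2 = 0 + 0 ⊢ ·
Partition-refinement fixed point:
  B0 = {m0, m2, n0}
  B1 = {m1, n1}
  B2 = {m3, n2}
m0 ∈ B0, n0 ∈ B0 → same block

YES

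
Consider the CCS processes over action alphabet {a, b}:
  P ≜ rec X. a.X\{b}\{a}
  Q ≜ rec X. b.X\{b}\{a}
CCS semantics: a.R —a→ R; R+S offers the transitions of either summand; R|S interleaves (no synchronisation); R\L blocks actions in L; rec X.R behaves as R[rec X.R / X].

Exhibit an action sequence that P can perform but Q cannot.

a

P's transition system — 2 states:
  m0 = rec X. a.X\{b}\{a} :: --a--▸ m1
  m1 = (rec X. a.X\{b}\{a})\{b}\{a} :: ·
Q's transition system — 2 states:
  n0 = rec X. b.X\{b}\{a} :: --b--▸ n1
  n1 = (rec X. b.X\{b}\{a})\{b}\{a} :: ·
Run σ = ⟨a⟩ on P: start {m0}
  after a @ step 1: {m1}
  ✓ P
Run σ = ⟨a⟩ on Q: start {n0}
  after a @ step 1: ∅ (Q stuck)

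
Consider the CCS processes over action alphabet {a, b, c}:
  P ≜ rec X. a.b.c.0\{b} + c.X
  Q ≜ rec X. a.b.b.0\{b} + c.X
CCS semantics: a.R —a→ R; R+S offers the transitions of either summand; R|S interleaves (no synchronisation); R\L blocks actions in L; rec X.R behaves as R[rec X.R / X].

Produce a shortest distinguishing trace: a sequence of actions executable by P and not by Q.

LTS(P): 4 reachable states
  u0 = rec X. a.b.c.0\{b} + c.X → -a-> u1, -c-> u0
  u1 = b.c.0\{b} → -b-> u2
  u2 = c.0\{b} → -c-> u3
  u3 = 0\{b} → ·
LTS(Q): 4 reachable states
  v0 = rec X. a.b.b.0\{b} + c.X → -a-> v1, -c-> v0
  v1 = b.b.0\{b} → -b-> v2
  v2 = b.0\{b} → -b-> v3
  v3 = 0\{b} → ·
Executing abc from P (initial set {u0}):
  after a @ step 1: {u1}
  after b @ step 2: {u2}
  after c @ step 3: {u3}
  ✓ P
Executing abc from Q (initial set {v0}):
  after a @ step 1: {v1}
  after b @ step 2: {v2}
  after c @ step 3: ∅  — Q cannot continue

abc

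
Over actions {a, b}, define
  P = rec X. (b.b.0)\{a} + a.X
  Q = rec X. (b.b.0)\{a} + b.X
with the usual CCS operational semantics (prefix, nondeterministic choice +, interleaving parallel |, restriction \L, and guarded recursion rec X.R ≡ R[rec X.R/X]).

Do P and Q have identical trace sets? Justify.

traces(P) ≠ traces(Q) — witness ⟨a⟩

Reachable graph of P (3 states):
  p0 = rec X. (b.b.0)\{a} + a.X has moves ··a··> p0, ··b··> p1
  p1 = (b.0)\{a} has moves ··b··> p2
  p2 = 0\{a} has moves deadlocked
Reachable graph of Q (3 states):
  q0 = rec X. (b.b.0)\{a} + b.X has moves ··b··> q0, ··b··> q1
  q1 = (b.0)\{a} has moves ··b··> q2
  q2 = 0\{a} has moves deadlocked
Run σ = ⟨a⟩ on P: start {p0}
  step 1 (a): {p0}
  — P admits the full trace.
Run σ = ⟨a⟩ on Q: start {q0}
  step 1 (a): ∅  — Q cannot continue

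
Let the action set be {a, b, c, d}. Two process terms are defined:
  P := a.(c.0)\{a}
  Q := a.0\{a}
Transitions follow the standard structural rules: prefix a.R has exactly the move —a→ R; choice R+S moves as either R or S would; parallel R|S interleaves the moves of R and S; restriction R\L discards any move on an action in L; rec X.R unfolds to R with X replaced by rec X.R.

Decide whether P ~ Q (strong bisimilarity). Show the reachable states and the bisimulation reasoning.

Reachable graph of P (3 states):
  s0 = a.(c.0)\{a} → -a-> s1
  s1 = (c.0)\{a} → -c-> s2
  s2 = 0\{a} → (no moves)
Reachable graph of Q (2 states):
  t0 = a.0\{a} → -a-> t1
  t1 = 0\{a} → (no moves)
Bisimilarity quotient blocks:
  B0 = {s0}
  B1 = {s1}
  B2 = {s2, t1}
  B3 = {t0}
s0 ∈ B0, t0 ∈ B3 → different blocks

not bisimilar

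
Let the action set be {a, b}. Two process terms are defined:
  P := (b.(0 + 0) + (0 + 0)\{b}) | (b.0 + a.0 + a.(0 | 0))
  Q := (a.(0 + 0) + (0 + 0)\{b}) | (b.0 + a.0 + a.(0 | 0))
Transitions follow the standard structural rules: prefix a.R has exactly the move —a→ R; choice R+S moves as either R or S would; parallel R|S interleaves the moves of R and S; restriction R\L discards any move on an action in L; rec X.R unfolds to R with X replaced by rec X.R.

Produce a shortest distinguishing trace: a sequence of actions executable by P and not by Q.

P's transition system — 6 states:
  m0 = (b.(0 + 0) + (0 + 0)\{b}) | (b.0 + a.0 + a.(0 | 0)) | --a--▸ m1, --a--▸ m2, --b--▸ m2, --b--▸ m3
  m1 = (b.(0 + 0) + (0 + 0)\{b}) | (0 | 0) | --b--▸ m4
  m2 = (b.(0 + 0) + (0 + 0)\{b}) | 0 | --b--▸ m5
  m3 = (0 + 0) | (b.0 + a.0 + a.(0 | 0)) | --a--▸ m4, --a--▸ m5, --b--▸ m5
  m4 = (0 + 0) | (0 | 0) | (no moves)
  m5 = (0 + 0) | 0 | (no moves)
Q's transition system — 6 states:
  n0 = (a.(0 + 0) + (0 + 0)\{b}) | (b.0 + a.0 + a.(0 | 0)) | --a--▸ n1, --a--▸ n2, --a--▸ n3, --b--▸ n3
  n1 = (0 + 0) | (b.0 + a.0 + a.(0 | 0)) | --a--▸ n4, --a--▸ n5, --b--▸ n5
  n2 = (a.(0 + 0) + (0 + 0)\{b}) | (0 | 0) | --a--▸ n4
  n3 = (a.(0 + 0) + (0 + 0)\{b}) | 0 | --a--▸ n5
  n4 = (0 + 0) | (0 | 0) | (no moves)
  n5 = (0 + 0) | 0 | (no moves)
Executing bb from P (initial set {m0}):
  [1] b ⇒ {m2, m3}
  [2] b ⇒ {m5}
  P completes σ.
Executing bb from Q (initial set {n0}):
  [1] b ⇒ {n3}
  [2] b ⇒ ∅ (Q stuck)

bb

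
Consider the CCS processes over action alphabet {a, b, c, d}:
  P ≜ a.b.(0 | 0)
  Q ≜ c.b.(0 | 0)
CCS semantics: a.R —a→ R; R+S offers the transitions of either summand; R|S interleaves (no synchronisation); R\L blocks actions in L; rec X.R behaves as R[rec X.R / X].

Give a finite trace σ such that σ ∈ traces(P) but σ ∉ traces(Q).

P's transition system — 3 states:
  u0 = a.b.(0 | 0) :: =a=> u1
  u1 = b.(0 | 0) :: =b=> u2
  u2 = 0 | 0 :: stopped
Q's transition system — 3 states:
  v0 = c.b.(0 | 0) :: =c=> v1
  v1 = b.(0 | 0) :: =b=> v2
  v2 = 0 | 0 :: stopped
Executing a from P (initial set {u0}):
  [1] a ⇒ {u1}
  — P admits the full trace.
Executing a from Q (initial set {v0}):
  [1] a ⇒ no successor for Q

a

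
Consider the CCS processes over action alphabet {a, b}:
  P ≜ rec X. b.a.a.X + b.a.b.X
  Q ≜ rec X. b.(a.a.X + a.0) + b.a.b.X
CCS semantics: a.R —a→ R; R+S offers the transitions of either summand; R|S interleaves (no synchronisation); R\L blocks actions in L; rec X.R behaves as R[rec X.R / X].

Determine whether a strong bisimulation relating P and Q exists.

NO

LTS(P): 5 reachable states
  u0 = rec X. b.a.a.X + b.a.b.X | --b--▸ u1, --b--▸ u2
  u1 = a.a.(rec X. b.a.a.X + b.a.b.X) | --a--▸ u3
  u2 = a.b.(rec X. b.a.a.X + b.a.b.X) | --a--▸ u4
  u3 = a.(rec X. b.a.a.X + b.a.b.X) | --a--▸ u0
  u4 = b.(rec X. b.a.a.X + b.a.b.X) | --b--▸ u0
LTS(Q): 6 reachable states
  v0 = rec X. b.(a.a.X + a.0) + b.a.b.X | --b--▸ v1, --b--▸ v2
  v1 = a.a.(rec X. b.(a.a.X + a.0) + b.a.b.X) + a.0 | --a--▸ v3, --a--▸ v4
  v2 = a.b.(rec X. b.(a.a.X + a.0) + b.a.b.X) | --a--▸ v5
  v3 = 0 | stopped
  v4 = a.(rec X. b.(a.a.X + a.0) + b.a.b.X) | --a--▸ v0
  v5 = b.(rec X. b.(a.a.X + a.0) + b.a.b.X) | --b--▸ v0
Partition-refinement fixed point:
  B0 = {u0}
  B1 = {u2}
  B2 = {u4}
  B3 = {u1}
  B4 = {u3}
  B5 = {v0}
  B6 = {v1}
  B7 = {v3}
  B8 = {v4}
  B9 = {v2}
  B10 = {v5}
u0 ∈ B0, v0 ∈ B5 → different blocks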